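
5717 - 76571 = -70854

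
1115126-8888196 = -7773070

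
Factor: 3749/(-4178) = -1*2^(-1)*23^1*163^1*2089^(-1) 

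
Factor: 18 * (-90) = -1 * 2^2 * 3^4 * 5^1 = -1620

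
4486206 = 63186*71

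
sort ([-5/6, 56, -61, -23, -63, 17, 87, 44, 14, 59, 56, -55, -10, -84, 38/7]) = [-84, -63, -61, -55, -23, -10, -5/6, 38/7, 14, 17, 44, 56, 56, 59, 87]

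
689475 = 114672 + 574803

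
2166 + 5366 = 7532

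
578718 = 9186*63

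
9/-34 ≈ -0.265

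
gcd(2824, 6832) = 8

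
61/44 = 1 + 17/44 ≈ 1.39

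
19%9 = 1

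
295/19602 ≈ 0.0150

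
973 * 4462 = 4341526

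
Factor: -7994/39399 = -1 * 2^1 * 3^(-1) * 7^1 * 23^(-1) = -14/69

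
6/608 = 3/304 ≈ 0.00987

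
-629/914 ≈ -0.688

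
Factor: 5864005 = 5^1*7^1*167543^1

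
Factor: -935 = -1*5^1*11^1*17^1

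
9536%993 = 599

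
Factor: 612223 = 612223^1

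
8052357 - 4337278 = 3715079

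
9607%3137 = 196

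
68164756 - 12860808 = 55303948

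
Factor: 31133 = 163^1*191^1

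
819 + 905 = 1724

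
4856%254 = 30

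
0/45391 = 0 = 0.00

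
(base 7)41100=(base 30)b36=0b10011100001100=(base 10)9996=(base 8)23414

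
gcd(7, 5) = 1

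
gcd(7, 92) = 1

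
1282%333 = 283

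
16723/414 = 40 + 163/414 ≈ 40.39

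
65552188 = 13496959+52055229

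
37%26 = 11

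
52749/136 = 387 + 117/136 ≈ 387.86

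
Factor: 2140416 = 2^8*3^2*929^1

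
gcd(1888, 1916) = 4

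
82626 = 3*27542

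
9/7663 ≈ 0.00117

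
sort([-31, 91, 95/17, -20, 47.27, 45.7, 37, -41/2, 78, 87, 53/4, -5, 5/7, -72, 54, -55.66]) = [-72, -55.66, -31, -41/2, -20, -5, 5/7, 95/17, 53/4, 37, 45.7, 47.27, 54, 78, 87, 91]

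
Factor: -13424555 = -1*5^1*397^1*6763^1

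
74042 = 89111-15069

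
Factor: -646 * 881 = -1 * 2^1 * 17^1 * 19^1 * 881^1 = -569126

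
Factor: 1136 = 2^4 * 71^1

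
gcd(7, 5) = 1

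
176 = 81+95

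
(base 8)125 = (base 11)78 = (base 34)2h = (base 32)2l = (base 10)85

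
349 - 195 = 154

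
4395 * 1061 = 4663095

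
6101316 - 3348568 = 2752748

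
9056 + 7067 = 16123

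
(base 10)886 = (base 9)1184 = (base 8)1566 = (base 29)11g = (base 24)1cm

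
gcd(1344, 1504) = 32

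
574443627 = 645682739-71239112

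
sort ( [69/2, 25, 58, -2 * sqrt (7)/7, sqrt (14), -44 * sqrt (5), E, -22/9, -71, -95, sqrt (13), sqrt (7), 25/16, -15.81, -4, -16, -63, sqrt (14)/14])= [-44 * sqrt (5), -95, -71, -63, -16, -15.81, -4, -22/9, -2 * sqrt (7)/7, sqrt (14)/14, 25/16, sqrt (7), E, sqrt (13), sqrt (14), 25, 69/2, 58]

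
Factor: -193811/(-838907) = 19^(-1) * 67^(-1) * 659^(-1) * 193811^1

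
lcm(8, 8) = 8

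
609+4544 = 5153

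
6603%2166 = 105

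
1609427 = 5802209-4192782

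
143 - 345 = -202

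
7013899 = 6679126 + 334773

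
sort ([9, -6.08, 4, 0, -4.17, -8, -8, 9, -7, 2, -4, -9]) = [-9, -8, -8, -7, -6.08, -4.17, -4, 0, 2, 4, 9, 9]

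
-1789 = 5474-7263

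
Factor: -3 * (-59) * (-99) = -1 * 3^3 * 11^1 * 59^1 = -17523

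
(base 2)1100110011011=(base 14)2563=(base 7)25053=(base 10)6555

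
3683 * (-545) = -2007235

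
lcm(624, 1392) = 18096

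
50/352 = 25/176 ≈ 0.142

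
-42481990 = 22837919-65319909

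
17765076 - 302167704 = -284402628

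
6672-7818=-1146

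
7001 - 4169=2832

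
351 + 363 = 714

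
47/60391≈0.000778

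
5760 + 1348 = 7108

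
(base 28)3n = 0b1101011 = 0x6b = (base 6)255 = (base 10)107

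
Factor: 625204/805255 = 2^2 * 5^(-1) * 11^(-5) * 149^1 * 1049^1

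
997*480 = 478560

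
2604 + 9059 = 11663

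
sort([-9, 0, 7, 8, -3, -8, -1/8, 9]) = [-9, -8, -3, -1/8, 0, 7, 8, 9]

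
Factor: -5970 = -1 * 2^1 * 3^1 * 5^1 * 199^1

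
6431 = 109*59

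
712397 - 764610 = -52213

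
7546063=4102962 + 3443101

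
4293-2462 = 1831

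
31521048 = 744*42367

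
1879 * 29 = 54491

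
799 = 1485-686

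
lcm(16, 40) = 80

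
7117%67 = 15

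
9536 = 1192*8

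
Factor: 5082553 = 7^1 * 67^1 * 10837^1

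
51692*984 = 50864928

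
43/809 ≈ 0.0532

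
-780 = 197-977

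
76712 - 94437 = -17725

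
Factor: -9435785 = -1*5^1*61^1*30937^1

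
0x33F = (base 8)1477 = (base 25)186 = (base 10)831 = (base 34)OF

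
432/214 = 216/107≈2.02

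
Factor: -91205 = -1 * 5^1 * 17^1 * 29^1 * 37^1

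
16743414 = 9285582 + 7457832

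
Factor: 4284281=337^1*12713^1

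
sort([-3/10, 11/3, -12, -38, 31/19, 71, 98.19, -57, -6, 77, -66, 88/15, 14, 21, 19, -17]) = [-66, -57, -38, -17, -12, -6, -3/10, 31/19, 11/3, 88/15, 14, 19, 21, 71, 77, 98.19]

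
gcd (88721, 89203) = 1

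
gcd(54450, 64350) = 4950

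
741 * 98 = 72618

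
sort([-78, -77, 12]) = [-78, -77, 12]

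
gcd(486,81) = 81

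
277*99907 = 27674239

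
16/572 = 4/143 ≈ 0.0280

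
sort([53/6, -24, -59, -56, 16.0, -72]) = [-72, -59, -56, -24, 53/6, 16.0]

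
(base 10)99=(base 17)5e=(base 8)143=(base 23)47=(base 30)39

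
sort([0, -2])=[-2, 0]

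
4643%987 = 695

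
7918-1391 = 6527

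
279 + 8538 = 8817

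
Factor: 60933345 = 3^1*5^1*11^1*369293^1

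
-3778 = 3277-7055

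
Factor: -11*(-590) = 2^1*5^1*11^1*59^1 = 6490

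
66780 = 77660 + -10880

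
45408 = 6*7568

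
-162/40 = -81/20 = -4.05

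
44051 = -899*(-49)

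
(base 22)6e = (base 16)92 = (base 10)146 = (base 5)1041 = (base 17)8a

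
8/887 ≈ 0.00902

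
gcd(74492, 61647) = 1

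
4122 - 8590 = -4468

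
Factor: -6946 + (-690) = -1*2^2*23^1*83^1 = -7636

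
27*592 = 15984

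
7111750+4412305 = 11524055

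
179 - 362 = -183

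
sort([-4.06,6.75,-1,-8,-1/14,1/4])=[-8,-4.06,-1,-1/14,1/4,6.75]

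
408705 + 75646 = 484351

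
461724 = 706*654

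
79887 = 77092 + 2795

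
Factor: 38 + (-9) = 29^1 = 29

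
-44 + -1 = -45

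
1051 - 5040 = -3989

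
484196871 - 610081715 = -125884844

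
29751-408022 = -378271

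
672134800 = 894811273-222676473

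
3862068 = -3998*(-966)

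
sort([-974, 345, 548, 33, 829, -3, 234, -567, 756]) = [-974, -567, -3, 33, 234, 345, 548, 756, 829]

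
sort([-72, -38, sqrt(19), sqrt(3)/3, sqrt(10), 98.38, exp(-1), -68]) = [-72, -68, -38, exp(-1), sqrt(3)/3, sqrt(10), sqrt(19), 98.38]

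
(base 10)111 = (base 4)1233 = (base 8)157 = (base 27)43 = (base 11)a1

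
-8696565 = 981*(-8865) 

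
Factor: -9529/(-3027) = 3^(-1) * 13^1 * 733^1 * 1009^(-1)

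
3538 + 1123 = 4661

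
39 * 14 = 546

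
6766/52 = 130 + 3/26 ≈ 130.12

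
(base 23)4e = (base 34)34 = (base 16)6a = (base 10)106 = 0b1101010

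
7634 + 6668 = 14302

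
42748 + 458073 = 500821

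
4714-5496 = -782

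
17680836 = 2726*6486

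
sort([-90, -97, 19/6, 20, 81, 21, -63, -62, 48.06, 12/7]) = [-97, -90, -63, -62, 12/7, 19/6, 20, 21, 48.06, 81]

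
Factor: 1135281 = 3^1 * 7^2 * 7723^1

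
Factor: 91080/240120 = 11^1 * 29^(-1) = 11/29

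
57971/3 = 19323 + 2/3 ≈ 19323.67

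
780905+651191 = 1432096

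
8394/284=4197/142 ≈ 29.56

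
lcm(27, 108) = 108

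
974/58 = 487/29≈16.79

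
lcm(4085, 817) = 4085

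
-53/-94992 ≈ 0.000558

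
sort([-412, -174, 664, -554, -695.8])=[-695.8, -554, -412, -174, 664]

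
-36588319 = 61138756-97727075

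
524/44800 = 131/11200 ≈ 0.0117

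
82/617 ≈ 0.133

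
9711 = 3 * 3237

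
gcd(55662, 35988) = 6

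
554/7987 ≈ 0.0694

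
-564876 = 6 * (-94146)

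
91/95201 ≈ 0.000956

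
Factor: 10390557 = 3^1 * 61^1 * 56779^1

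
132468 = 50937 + 81531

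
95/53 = 1 + 42/53 ≈ 1.79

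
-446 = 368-814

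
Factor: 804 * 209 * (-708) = -1 * 2^4 * 3^2 * 11^1 * 19^1 * 59^1 * 67^1 = -118969488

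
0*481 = 0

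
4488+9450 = 13938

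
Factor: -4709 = -1 * 17^1 * 277^1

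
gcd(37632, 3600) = 48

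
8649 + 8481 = 17130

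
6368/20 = 318 + 2/5 = 318.40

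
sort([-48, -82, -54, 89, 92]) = [-82, -54, -48, 89, 92]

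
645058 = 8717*74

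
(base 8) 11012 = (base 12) 280a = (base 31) 4ou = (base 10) 4618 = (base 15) 157d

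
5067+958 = 6025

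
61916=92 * 673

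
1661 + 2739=4400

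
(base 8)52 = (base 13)33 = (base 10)42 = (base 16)2a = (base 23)1j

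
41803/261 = 160 + 43/261 ≈ 160.16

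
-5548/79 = -70-18/79 ≈ -70.23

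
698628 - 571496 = 127132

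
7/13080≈0.000535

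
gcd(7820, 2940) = 20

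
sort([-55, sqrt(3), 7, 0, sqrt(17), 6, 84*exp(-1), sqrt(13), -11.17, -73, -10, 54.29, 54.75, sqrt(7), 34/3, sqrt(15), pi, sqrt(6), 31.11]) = [-73, -55, -11.17, -10, 0, sqrt(3), sqrt(6), sqrt(7), pi, sqrt(13), sqrt(15), sqrt(17), 6, 7, 34/3, 84*exp(-1), 31.11, 54.29, 54.75]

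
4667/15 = 311+2/15 ≈ 311.13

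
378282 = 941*402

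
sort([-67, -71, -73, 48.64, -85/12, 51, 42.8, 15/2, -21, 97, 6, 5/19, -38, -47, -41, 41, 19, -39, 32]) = [-73, -71, -67, -47, -41, -39, -38, -21, -85/12, 5/19, 6, 15/2, 19, 32, 41, 42.8, 48.64, 51, 97]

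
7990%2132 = 1594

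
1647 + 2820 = 4467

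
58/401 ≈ 0.145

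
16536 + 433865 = 450401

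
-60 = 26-86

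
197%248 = 197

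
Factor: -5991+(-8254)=-1*5^1*7^1*11^1*37^1=-14245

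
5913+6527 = 12440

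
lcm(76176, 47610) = 380880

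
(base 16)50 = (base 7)143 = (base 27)2q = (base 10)80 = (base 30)2k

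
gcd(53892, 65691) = 27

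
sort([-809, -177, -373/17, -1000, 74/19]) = [-1000, -809, -177, -373/17, 74/19]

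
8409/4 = 2102 + 1/4 = 2102.25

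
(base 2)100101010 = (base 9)361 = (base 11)251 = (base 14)174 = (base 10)298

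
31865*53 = 1688845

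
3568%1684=200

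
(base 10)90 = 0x5a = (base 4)1122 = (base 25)3f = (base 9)110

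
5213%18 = 11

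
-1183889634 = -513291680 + -670597954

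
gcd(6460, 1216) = 76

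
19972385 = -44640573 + 64612958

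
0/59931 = 0 = 0.00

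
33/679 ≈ 0.0486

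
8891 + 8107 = 16998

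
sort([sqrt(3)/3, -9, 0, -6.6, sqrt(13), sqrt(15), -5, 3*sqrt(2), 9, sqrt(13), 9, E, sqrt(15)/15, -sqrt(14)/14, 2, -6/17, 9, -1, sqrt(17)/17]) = [-9, -6.6, -5, -1, -6/17, -sqrt(14)/14, 0, sqrt(17)/17, sqrt(15)/15, sqrt(3)/3, 2, E, sqrt(13), sqrt(13), sqrt(15), 3*sqrt(2), 9, 9, 9]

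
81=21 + 60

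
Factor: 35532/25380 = 5^(-1)*7^1 = 7/5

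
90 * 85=7650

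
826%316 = 194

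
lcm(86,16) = 688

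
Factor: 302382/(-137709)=-1 * 2^1 * 11^(-1) * 13^(-1) * 157^1=-314/143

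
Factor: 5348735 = 5^1 * 7^1 * 152821^1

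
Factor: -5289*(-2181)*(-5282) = -1*2^1*3^2*19^1*41^1*43^1*139^1*727^1 = -60929502138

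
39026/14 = 19513/7 ≈ 2787.57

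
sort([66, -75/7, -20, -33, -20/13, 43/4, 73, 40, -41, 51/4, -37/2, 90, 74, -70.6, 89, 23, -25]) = [-70.6, -41, -33, -25, -20, -37/2, -75/7, -20/13, 43/4, 51/4, 23, 40, 66, 73, 74, 89, 90]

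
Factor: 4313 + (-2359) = 2^1*977^1 = 1954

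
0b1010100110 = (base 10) 678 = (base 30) mi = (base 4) 22212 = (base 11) 567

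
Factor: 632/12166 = 2^2 * 7^(-1) * 11^(-1) = 4/77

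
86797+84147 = 170944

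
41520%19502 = 2516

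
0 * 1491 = 0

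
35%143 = 35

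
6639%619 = 449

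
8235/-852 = -9-189/284 ≈ -9.67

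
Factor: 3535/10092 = 2^(-2)*3^(-1)*5^1*7^1*29^(-2)*101^1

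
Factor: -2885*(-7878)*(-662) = -1*2^2*3^1*5^1*13^1*101^1*331^1*577^1 = -15045955860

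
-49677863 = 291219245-340897108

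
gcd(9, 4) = 1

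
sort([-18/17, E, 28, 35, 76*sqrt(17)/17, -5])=[-5, -18/17, E, 76*sqrt(17)/17, 28, 35]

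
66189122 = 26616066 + 39573056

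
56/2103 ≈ 0.0266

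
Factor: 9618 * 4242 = 2^2 * 3^2 * 7^2 * 101^1 * 229^1 = 40799556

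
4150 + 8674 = 12824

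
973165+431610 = 1404775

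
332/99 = 3 + 35/99 ≈ 3.35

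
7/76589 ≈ 0.0000914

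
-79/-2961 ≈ 0.0267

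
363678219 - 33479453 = 330198766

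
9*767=6903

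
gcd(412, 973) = 1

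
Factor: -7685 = -1 * 5^1 * 29^1 * 53^1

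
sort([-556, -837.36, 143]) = [-837.36, -556, 143]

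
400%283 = 117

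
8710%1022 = 534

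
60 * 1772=106320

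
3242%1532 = 178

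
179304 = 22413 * 8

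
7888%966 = 160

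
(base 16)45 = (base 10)69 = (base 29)2b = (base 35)1y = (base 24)2l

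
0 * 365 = 0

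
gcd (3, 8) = 1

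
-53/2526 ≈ -0.0210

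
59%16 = 11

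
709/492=1 + 217/492 ≈ 1.44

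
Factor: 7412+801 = 43^1*191^1 = 8213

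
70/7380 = 7/738 ≈ 0.00949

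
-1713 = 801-2514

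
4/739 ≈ 0.00541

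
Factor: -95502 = -1*2^1*3^1*11^1*1447^1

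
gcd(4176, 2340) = 36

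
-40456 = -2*20228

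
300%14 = 6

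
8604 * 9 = 77436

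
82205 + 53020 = 135225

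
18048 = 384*47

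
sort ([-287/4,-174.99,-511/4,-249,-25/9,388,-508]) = [-508,-249,-174.99,-511/4,-287/4,-25/9,388]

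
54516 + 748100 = 802616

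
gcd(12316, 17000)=4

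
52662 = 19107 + 33555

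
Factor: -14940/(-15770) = 2^1 * 3^2 * 19^(-1) = 18/19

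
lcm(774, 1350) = 58050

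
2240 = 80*28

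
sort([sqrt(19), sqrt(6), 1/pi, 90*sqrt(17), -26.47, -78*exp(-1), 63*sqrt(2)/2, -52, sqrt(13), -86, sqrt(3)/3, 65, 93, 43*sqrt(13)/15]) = [-86, -52, -78*exp(-1), -26.47, 1/pi, sqrt(3)/3, sqrt(6), sqrt(13), sqrt(19), 43*sqrt(13)/15, 63*sqrt(2)/2, 65, 93, 90*sqrt(17)]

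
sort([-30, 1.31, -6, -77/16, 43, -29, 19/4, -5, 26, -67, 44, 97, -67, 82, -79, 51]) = [-79, -67, -67, -30, -29, -6, -5, -77/16, 1.31, 19/4, 26, 43, 44, 51, 82, 97]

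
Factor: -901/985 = -1 * 5^ (-1) * 17^1 * 53^1 * 197^ (-1)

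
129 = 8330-8201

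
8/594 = 4/297 ≈ 0.0135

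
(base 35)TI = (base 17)39D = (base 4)100021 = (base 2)10000001001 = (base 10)1033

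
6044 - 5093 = 951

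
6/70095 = 2/23365 ≈ 0.0000856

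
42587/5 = 8517 + 2/5 = 8517.40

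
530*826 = 437780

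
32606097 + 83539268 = 116145365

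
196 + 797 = 993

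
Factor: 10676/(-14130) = -1*2^1*3^(-2)*5^(-1)*17^1 = -34/45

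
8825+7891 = 16716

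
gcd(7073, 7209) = 1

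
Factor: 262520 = 2^3 * 5^1 * 6563^1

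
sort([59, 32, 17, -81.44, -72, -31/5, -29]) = [-81.44, -72, -29, -31/5, 17, 32, 59]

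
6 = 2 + 4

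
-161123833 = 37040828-198164661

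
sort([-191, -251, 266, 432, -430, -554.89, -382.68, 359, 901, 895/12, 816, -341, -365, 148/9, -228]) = [-554.89, -430, -382.68, -365, -341, -251, -228, -191, 148/9, 895/12, 266, 359, 432, 816, 901]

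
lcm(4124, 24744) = 24744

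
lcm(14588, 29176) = 29176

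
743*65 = 48295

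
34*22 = 748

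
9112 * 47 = 428264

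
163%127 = 36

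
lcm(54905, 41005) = 3239395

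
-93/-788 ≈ 0.118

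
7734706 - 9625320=-1890614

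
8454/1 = 8454 = 8454.00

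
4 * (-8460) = -33840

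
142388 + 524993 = 667381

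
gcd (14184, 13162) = 2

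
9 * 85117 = 766053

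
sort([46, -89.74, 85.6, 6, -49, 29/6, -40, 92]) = [-89.74, -49, -40, 29/6, 6, 46, 85.6, 92]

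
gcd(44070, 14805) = 15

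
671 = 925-254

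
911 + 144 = 1055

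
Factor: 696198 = 2^1 * 3^1 * 19^1 * 31^1 * 197^1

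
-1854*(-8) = 14832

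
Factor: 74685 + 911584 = 181^1 * 5449^1 = 986269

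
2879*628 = 1808012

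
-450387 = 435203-885590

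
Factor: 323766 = 2^1 * 3^2 * 17987^1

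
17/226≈0.0752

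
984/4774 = 492/2387 ≈ 0.206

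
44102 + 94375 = 138477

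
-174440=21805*(-8)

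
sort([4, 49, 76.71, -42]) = [-42, 4, 49, 76.71]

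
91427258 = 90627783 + 799475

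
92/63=1 + 29/63 ≈ 1.46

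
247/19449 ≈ 0.0127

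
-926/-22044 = 463/11022 ≈ 0.0420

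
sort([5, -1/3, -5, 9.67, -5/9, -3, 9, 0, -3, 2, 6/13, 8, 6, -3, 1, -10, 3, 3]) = [-10, -5, -3, -3, -3, -5/9, -1/3, 0, 6/13, 1, 2, 3, 3, 5, 6, 8, 9, 9.67]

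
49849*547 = 27267403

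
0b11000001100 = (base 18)4e0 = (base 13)921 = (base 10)1548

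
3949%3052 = 897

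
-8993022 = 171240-9164262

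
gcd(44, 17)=1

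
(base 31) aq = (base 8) 520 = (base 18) 10c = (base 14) 1a0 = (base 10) 336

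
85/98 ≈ 0.867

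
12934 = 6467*2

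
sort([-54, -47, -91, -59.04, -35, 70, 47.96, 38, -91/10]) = [-91, -59.04, -54, -47, -35, -91/10, 38, 47.96, 70]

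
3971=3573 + 398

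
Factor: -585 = -1 * 3^2 * 5^1 * 13^1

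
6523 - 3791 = 2732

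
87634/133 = 658+120/133 ≈ 658.90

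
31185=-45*(-693)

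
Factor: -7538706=-1 * 2^1 * 3^2 * 7^1 * 19^1 * 47^1 * 67^1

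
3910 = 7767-3857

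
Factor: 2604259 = 7^1 * 372037^1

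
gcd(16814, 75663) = 8407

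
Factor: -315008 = -1 * 2^7 * 23^1 * 107^1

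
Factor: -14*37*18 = -1*2^2*3^2*7^1*37^1 = -9324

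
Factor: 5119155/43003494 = 2^(-1)*3^(-1)*5^1*113759^1*796361^(-1) = 568795/4778166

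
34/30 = 1 + 2/15 ≈ 1.13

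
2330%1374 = 956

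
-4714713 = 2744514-7459227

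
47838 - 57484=-9646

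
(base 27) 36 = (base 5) 322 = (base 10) 87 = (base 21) 43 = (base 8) 127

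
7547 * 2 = 15094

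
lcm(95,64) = 6080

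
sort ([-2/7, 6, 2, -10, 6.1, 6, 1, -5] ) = [-10, -5, -2/7, 1, 2, 6, 6, 6.1] 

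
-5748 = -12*479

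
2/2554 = 1/1277 ≈ 0.000783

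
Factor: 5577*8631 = 3^3*7^1*11^1*13^2*137^1 = 48135087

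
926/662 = 1 + 132/331 ≈ 1.40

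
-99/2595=-33/865 ≈ -0.0382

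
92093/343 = 268+169/343 ≈ 268.49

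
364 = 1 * 364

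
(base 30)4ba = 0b111101100100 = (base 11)2a62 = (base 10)3940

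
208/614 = 104/307 ≈ 0.339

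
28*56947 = 1594516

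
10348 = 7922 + 2426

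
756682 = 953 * 794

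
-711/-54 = 13 + 1/6 ≈ 13.17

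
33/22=1 + 1/2=1.50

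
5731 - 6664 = -933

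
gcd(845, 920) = 5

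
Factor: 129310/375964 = 2^(-1) * 5^1 * 67^1 * 487^(-1) = 335/974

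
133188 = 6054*22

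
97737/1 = 97737 = 97737.00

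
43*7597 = 326671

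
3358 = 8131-4773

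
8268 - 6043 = 2225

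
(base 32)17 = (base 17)25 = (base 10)39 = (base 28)1b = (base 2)100111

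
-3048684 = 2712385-5761069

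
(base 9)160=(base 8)207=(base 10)135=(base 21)69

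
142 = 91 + 51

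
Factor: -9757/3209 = -1 * 11^1 * 887^1 * 3209^(-1)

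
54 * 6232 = 336528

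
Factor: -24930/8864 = -1*2^(-4)*3^2*5^1 = -45/16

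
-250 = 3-253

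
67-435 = -368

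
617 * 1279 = 789143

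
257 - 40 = 217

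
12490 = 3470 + 9020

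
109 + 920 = 1029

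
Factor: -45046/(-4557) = 2^1*3^(-1)*7^(-2)*31^(-1)*101^1*223^1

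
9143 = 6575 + 2568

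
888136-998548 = -110412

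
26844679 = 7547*3557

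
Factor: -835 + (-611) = -1 * 2^1 * 3^1 * 241^1 = -1446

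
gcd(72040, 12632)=8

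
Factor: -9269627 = -1*1367^1*6781^1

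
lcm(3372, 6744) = 6744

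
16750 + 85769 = 102519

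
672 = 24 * 28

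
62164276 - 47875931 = 14288345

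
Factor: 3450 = 2^1*3^1*5^2*23^1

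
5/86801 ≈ 0.0000576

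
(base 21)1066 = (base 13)4377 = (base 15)2bb3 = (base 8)22261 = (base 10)9393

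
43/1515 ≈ 0.0284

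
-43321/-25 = 1732 + 21/25 = 1732.84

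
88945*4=355780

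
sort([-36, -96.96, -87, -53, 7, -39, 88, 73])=[-96.96, -87, -53, -39, -36, 7, 73, 88]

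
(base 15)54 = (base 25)34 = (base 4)1033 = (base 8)117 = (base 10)79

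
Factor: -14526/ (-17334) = 3^ (-1)*107^ (-1)*269^1 = 269/321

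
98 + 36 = 134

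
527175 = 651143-123968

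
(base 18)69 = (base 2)1110101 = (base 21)5c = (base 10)117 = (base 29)41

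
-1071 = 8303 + -9374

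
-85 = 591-676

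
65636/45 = 1458 + 26/45 ≈ 1458.58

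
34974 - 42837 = -7863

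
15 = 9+6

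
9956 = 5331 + 4625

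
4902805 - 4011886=890919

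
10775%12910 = 10775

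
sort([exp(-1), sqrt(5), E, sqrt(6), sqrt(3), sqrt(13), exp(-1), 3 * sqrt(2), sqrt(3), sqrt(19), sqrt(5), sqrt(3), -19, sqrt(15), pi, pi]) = [-19, exp(-1), exp(-1), sqrt(3), sqrt(3), sqrt(3), sqrt(5), sqrt(5), sqrt(6), E, pi, pi, sqrt(13), sqrt(15), 3 * sqrt(2), sqrt(19)]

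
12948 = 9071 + 3877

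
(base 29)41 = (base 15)7c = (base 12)99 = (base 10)117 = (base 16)75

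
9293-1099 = 8194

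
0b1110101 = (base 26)4d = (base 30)3r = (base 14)85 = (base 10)117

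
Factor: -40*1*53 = -1*2^3*5^1*53^1 = -2120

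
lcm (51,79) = 4029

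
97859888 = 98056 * 998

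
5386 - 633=4753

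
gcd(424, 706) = 2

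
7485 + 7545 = 15030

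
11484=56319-44835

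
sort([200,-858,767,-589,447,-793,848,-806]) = [-858,-806,-793,-589,200,447,767,848]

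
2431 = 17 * 143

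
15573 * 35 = 545055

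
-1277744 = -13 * 98288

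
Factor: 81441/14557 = 3^2 * 9049^1 * 14557^(-1)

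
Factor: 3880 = 2^3 * 5^1 * 97^1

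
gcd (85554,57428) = 98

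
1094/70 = 547/35 ≈ 15.63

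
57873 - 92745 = -34872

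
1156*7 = 8092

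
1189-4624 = -3435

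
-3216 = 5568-8784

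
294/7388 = 147/3694 ≈ 0.0398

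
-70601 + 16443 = -54158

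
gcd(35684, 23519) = 811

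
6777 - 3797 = 2980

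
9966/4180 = 2 + 73/190 ≈ 2.38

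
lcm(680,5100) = 10200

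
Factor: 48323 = 11^1*23^1*191^1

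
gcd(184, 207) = 23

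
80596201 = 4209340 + 76386861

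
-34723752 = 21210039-55933791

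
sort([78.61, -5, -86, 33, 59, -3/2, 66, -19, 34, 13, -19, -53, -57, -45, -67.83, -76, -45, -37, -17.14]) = [-86, -76, -67.83, -57, -53, -45, -45, -37, -19, -19, -17.14, -5, -3/2, 13, 33, 34, 59, 66, 78.61]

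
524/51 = 10 + 14/51 ≈ 10.27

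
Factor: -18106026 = -1 * 2^1 * 3^1 * 3017671^1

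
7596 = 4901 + 2695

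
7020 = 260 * 27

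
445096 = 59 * 7544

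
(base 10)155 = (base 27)5k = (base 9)182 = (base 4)2123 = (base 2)10011011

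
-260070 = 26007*(-10)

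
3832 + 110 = 3942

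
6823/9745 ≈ 0.700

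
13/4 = 3 + 1/4 = 3.25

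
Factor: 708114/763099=2^1*3^1*11^1*97^(-1)*7867^(-1)*10729^1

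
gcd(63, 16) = 1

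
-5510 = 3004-8514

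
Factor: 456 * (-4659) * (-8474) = 2^4 * 3^2 * 19^2 * 223^1 * 1553^1 = 18003046896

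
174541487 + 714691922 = 889233409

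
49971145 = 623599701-573628556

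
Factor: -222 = -1*2^1*3^1*37^1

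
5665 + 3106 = 8771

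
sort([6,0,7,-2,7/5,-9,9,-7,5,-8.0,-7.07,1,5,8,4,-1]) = [-9,-8.0,-7.07,-7,-2,-1,0,1,7/5,4,5,5,6,7,8,9]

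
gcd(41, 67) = 1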